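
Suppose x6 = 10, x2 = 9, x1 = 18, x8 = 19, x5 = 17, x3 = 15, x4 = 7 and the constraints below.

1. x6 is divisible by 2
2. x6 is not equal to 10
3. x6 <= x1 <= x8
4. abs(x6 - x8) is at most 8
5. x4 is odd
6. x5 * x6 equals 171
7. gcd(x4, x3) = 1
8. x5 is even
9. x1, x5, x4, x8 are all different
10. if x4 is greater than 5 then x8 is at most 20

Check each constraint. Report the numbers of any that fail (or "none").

1. 10 / 2 = 5, so 2 divides 10  ✓
2. x6 = 10, but 10 is required to differ  ✗
3. values 10 <= 18 <= 19  ✓
4. abs(10 - 19) = 9; 9 > 8, exceeds bound 8  ✗
5. x4 = 7 is odd  ✓
6. x5 * x6 = 17 * 10 = 170, not 171  ✗
7. gcd(7, 15) = 1  ✓
8. x5 = 17 is odd  ✗
9. values 18, 17, 7, 19 are pairwise distinct  ✓
10. x4 = 7 > 5, so we need x8 ≤ 20; x8 = 19 ≤ 20  ✓

Constraints 2, 4, 6, 8 are violated.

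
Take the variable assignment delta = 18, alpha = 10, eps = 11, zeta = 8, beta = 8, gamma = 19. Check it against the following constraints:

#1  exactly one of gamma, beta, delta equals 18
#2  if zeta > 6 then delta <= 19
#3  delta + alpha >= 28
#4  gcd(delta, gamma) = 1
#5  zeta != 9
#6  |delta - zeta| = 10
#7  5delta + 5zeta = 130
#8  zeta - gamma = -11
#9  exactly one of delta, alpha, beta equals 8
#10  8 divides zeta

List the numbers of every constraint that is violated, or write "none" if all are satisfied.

No violations.

#1 gamma=19, beta=8, delta=18; 1 of them equals 18 — satisfied.
#2 zeta = 8 > 6, so we need delta ≤ 19; delta = 18 ≤ 19 — satisfied.
#3 delta + alpha = 18 + 10 = 28; 28 ≥ 28 — satisfied.
#4 gcd(18, 19) = 1 — satisfied.
#5 zeta = 8, and 8 ≠ 9 — satisfied.
#6 |18 - 8| = 10 — satisfied.
#7 5delta + 5zeta = 5(18) + 5(8) = 130 — satisfied.
#8 zeta - gamma = 8 - 19 = -11 — satisfied.
#9 delta=18, alpha=10, beta=8; 1 of them equals 8 — satisfied.
#10 8 / 8 = 1, so 8 divides 8 — satisfied.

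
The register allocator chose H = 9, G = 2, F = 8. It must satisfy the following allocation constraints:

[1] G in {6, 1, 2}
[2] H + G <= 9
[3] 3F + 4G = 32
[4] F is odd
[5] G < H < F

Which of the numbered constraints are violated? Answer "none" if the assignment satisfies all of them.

No — constraints 2, 4, 5 are not satisfied.

[1] G = 2 is in {6, 1, 2}  true
[2] H + G = 9 + 2 = 11; 11 > 9, bound 9 not met  false
[3] 3F + 4G = 3(8) + 4(2) = 32  true
[4] F = 8 is even  false
[5] values 2, 9, 8; H = 9 is not < F = 8  false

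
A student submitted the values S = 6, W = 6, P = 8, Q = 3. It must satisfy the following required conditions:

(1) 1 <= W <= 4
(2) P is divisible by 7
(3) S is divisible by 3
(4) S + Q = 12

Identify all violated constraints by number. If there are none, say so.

Violated: 1, 2, and 4.

(1) W = 6 is outside [1, 4]  no
(2) 8 = 7*1 + 1, so 7 does not divide 8  no
(3) 6 / 3 = 2, so 3 divides 6  yes
(4) S + Q = 6 + 3 = 9, not 12  no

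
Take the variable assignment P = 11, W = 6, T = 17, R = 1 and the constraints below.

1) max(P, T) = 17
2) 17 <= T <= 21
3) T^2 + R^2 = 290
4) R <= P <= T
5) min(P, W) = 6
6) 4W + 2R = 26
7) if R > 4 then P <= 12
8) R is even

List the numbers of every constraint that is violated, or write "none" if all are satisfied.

Violated: 8.

1) max(11, 17) = 17  yes
2) T = 17 lies in [17, 21]  yes
3) T^2 + R^2 = 17^2 + 1^2 = 289 + 1 = 290  yes
4) values 1 <= 11 <= 17  yes
5) min(11, 6) = 6  yes
6) 4W + 2R = 4(6) + 2(1) = 26  yes
7) R = 1, not > 4; antecedent false, conditional vacuously true  yes
8) R = 1 is odd  no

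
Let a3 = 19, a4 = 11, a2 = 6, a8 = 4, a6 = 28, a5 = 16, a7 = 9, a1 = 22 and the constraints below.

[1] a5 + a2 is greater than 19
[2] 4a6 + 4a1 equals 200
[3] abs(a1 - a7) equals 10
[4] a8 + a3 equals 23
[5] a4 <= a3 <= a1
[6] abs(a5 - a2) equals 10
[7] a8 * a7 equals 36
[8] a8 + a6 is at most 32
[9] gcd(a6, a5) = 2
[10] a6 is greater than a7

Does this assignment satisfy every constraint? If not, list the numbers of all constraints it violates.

No — constraints 3, 9 are not satisfied.

[1] a5 + a2 = 16 + 6 = 22; 22 > 19 — holds.
[2] 4a6 + 4a1 = 4(28) + 4(22) = 200 — holds.
[3] abs(22 - 9) = 13, not 10 — does not hold.
[4] a8 + a3 = 4 + 19 = 23 — holds.
[5] values 11 <= 19 <= 22 — holds.
[6] abs(16 - 6) = 10 — holds.
[7] a8 * a7 = 4 * 9 = 36 — holds.
[8] a8 + a6 = 4 + 28 = 32; 32 ≤ 32 — holds.
[9] gcd(28, 16) = 4, not 2 — does not hold.
[10] a6 = 28, a7 = 9; 28 > 9 — holds.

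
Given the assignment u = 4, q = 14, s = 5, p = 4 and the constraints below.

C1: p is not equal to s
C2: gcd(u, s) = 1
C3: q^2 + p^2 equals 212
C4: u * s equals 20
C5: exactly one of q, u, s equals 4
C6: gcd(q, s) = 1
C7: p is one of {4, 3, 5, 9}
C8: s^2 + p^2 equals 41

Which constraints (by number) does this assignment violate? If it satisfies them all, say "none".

C1: p = 4, s = 5; distinct — holds.
C2: gcd(4, 5) = 1 — holds.
C3: q^2 + p^2 = 14^2 + 4^2 = 196 + 16 = 212 — holds.
C4: u * s = 4 * 5 = 20 — holds.
C5: q=14, u=4, s=5; 1 of them equals 4 — holds.
C6: gcd(14, 5) = 1 — holds.
C7: p = 4 is in {4, 3, 5, 9} — holds.
C8: s^2 + p^2 = 5^2 + 4^2 = 25 + 16 = 41 — holds.

None — every constraint holds.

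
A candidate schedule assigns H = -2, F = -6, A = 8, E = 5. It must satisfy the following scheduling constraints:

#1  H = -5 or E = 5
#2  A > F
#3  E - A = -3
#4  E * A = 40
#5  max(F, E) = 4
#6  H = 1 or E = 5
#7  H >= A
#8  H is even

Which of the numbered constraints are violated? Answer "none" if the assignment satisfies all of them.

#1 H = -2 ≠ -5, but E = 5 = 5 (second disjunct) — OK.
#2 A = 8, F = -6; 8 > -6 — OK.
#3 E - A = 5 - 8 = -3 — OK.
#4 E * A = 5 * 8 = 40 — OK.
#5 max(-6, 5) = 5, not 4 — violated.
#6 H = -2 ≠ 1, but E = 5 = 5 (second disjunct) — OK.
#7 H = -2, A = 8; -2 < 8 (want ≥) — violated.
#8 H = -2 is even — OK.

The assignment fails constraints 5 and 7.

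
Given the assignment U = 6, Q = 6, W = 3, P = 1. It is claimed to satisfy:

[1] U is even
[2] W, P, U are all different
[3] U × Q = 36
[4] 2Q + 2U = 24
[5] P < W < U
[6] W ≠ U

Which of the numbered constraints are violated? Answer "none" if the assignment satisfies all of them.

[1] U = 6 is even  yes
[2] values 3, 1, 6 are pairwise distinct  yes
[3] U × Q = 6 × 6 = 36  yes
[4] 2Q + 2U = 2(6) + 2(6) = 24  yes
[5] values 1 < 3 < 6  yes
[6] W = 3, U = 6; distinct  yes

All constraints are satisfied.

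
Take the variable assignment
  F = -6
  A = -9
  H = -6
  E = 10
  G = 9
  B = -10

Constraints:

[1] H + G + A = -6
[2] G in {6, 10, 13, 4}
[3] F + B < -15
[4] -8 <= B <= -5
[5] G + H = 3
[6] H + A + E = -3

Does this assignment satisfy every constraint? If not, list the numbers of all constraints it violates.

The assignment fails constraints 2, 4, and 6.

[1] H + G + A = -6 + 9 + (-9) = -6 — holds.
[2] G = 9 is not in {6, 10, 13, 4} — fails.
[3] F + B = -6 + (-10) = -16; -16 < -15 — holds.
[4] B = -10 is outside [-8, -5] — fails.
[5] G + H = 9 + (-6) = 3 — holds.
[6] H + A + E = -6 + (-9) + 10 = -5, not -3 — fails.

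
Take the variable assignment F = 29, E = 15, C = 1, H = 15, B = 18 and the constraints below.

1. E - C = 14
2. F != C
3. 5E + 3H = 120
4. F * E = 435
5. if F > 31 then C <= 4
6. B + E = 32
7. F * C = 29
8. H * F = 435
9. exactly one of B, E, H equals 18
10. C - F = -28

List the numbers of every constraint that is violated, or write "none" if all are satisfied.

1. E - C = 15 - 1 = 14 — OK.
2. F = 29, C = 1; distinct — OK.
3. 5E + 3H = 5(15) + 3(15) = 120 — OK.
4. F * E = 29 * 15 = 435 — OK.
5. F = 29, not > 31; antecedent false, conditional vacuously true — OK.
6. B + E = 18 + 15 = 33, not 32 — violated.
7. F * C = 29 * 1 = 29 — OK.
8. H * F = 15 * 29 = 435 — OK.
9. B=18, E=15, H=15; 1 of them equals 18 — OK.
10. C - F = 1 - 29 = -28 — OK.

Violated: 6.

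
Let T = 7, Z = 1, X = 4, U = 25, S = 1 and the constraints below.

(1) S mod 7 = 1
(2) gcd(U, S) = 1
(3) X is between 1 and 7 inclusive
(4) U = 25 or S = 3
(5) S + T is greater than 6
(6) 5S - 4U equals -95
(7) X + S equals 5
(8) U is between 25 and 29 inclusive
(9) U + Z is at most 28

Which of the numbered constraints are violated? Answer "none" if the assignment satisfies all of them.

All constraints are satisfied.

(1) 1 mod 7 = 1 — holds.
(2) gcd(25, 1) = 1 — holds.
(3) X = 4 lies in [1, 7] — holds.
(4) U = 25 = 25 (first disjunct) — holds.
(5) S + T = 1 + 7 = 8; 8 > 6 — holds.
(6) 5S - 4U = 5(1) - 4(25) = -95 — holds.
(7) X + S = 4 + 1 = 5 — holds.
(8) U = 25 lies in [25, 29] — holds.
(9) U + Z = 25 + 1 = 26; 26 ≤ 28 — holds.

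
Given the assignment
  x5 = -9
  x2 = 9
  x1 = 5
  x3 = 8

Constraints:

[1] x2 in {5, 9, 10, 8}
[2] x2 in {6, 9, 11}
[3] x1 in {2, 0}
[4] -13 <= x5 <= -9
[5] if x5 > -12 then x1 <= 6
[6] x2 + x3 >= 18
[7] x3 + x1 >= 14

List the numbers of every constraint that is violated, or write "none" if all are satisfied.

[1] x2 = 9 is in {5, 9, 10, 8}  OK
[2] x2 = 9 is in {6, 9, 11}  OK
[3] x1 = 5 is not in {2, 0}  FAIL
[4] x5 = -9 lies in [-13, -9]  OK
[5] x5 = -9 > -12, so we need x1 ≤ 6; x1 = 5 ≤ 6  OK
[6] x2 + x3 = 9 + 8 = 17; 17 < 18, bound 18 not met  FAIL
[7] x3 + x1 = 8 + 5 = 13; 13 < 14, bound 14 not met  FAIL

Constraints 3, 6, and 7 do not hold.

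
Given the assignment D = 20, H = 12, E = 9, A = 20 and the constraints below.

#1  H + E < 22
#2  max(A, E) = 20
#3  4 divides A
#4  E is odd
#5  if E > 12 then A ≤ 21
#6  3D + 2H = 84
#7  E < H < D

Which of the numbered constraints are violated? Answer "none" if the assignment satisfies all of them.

None — every constraint holds.

#1 H + E = 12 + 9 = 21; 21 < 22 — OK.
#2 max(20, 9) = 20 — OK.
#3 20 / 4 = 5, so 4 divides 20 — OK.
#4 E = 9 is odd — OK.
#5 E = 9, not > 12; antecedent false, conditional vacuously true — OK.
#6 3D + 2H = 3(20) + 2(12) = 84 — OK.
#7 values 9 < 12 < 20 — OK.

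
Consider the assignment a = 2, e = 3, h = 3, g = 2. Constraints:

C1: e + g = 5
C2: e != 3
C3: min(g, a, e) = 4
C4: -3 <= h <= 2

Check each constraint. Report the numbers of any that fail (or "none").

No — constraints 2, 3, 4 are not satisfied.

C1: e + g = 3 + 2 = 5 — holds.
C2: e = 3, but 3 is required to differ — does not hold.
C3: min(2, 2, 3) = 2, not 4 — does not hold.
C4: h = 3 is outside [-3, 2] — does not hold.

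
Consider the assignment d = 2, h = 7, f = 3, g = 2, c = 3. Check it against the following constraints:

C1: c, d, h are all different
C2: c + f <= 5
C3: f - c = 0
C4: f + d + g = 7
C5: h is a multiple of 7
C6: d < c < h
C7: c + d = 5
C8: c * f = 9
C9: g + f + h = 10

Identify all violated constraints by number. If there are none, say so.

Constraints 2 and 9 do not hold.

C1: values 3, 2, 7 are pairwise distinct — holds.
C2: c + f = 3 + 3 = 6; 6 > 5, bound 5 not met — does not hold.
C3: f - c = 3 - 3 = 0 — holds.
C4: f + d + g = 3 + 2 + 2 = 7 — holds.
C5: 7 / 7 = 1, so 7 divides 7 — holds.
C6: values 2 < 3 < 7 — holds.
C7: c + d = 3 + 2 = 5 — holds.
C8: c * f = 3 * 3 = 9 — holds.
C9: g + f + h = 2 + 3 + 7 = 12, not 10 — does not hold.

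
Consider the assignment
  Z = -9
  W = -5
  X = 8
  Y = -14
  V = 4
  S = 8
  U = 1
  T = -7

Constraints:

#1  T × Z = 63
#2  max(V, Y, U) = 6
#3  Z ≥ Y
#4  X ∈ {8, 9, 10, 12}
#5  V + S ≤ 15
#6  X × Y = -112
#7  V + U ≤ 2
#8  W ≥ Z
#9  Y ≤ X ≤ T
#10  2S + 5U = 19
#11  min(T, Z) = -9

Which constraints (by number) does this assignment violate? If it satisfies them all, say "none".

The assignment fails constraints 2, 7, 9, and 10.

#1 T × Z = -7 × (-9) = 63  holds
#2 max(4, -14, 1) = 4, not 6  fails
#3 Z = -9, Y = -14; -9 ≥ -14  holds
#4 X = 8 is in {8, 9, 10, 12}  holds
#5 V + S = 4 + 8 = 12; 12 ≤ 15  holds
#6 X × Y = 8 × (-14) = -112  holds
#7 V + U = 4 + 1 = 5; 5 > 2, bound 2 not met  fails
#8 W = -5, Z = -9; -5 ≥ -9  holds
#9 values -14, 8, -7; X = 8 is not ≤ T = -7  fails
#10 2S + 5U = 2(8) + 5(1) = 21, not 19  fails
#11 min(-7, -9) = -9  holds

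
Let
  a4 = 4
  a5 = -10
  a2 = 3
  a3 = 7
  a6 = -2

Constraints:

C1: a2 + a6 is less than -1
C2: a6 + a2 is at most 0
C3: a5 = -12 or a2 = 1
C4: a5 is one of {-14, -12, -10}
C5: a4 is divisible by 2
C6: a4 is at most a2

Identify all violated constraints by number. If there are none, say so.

C1: a2 + a6 = 3 + (-2) = 1; 1 ≥ -1, bound -1 not met  false
C2: a6 + a2 = -2 + 3 = 1; 1 > 0, bound 0 not met  false
C3: a5 = -10 ≠ -12 and a2 = 3 ≠ 1; both disjuncts false  false
C4: a5 = -10 is in {-14, -12, -10}  true
C5: 4 / 2 = 2, so 2 divides 4  true
C6: a4 = 4, a2 = 3; 4 > 3 (want ≤)  false

The assignment fails constraints 1, 2, 3, and 6.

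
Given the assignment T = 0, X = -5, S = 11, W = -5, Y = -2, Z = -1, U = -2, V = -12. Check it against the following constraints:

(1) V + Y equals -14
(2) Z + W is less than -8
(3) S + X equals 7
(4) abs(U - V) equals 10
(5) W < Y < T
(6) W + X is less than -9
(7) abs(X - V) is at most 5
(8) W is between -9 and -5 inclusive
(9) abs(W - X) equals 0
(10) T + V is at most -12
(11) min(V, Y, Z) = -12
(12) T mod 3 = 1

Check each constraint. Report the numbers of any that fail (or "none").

Violated: 2, 3, 7, and 12.

(1) V + Y = -12 + (-2) = -14  ✓
(2) Z + W = -1 + (-5) = -6; -6 ≥ -8, bound -8 not met  ✗
(3) S + X = 11 + (-5) = 6, not 7  ✗
(4) abs(-2 - (-12)) = 10  ✓
(5) values -5 < -2 < 0  ✓
(6) W + X = -5 + (-5) = -10; -10 < -9  ✓
(7) abs(-5 - (-12)) = 7; 7 > 5, exceeds bound 5  ✗
(8) W = -5 lies in [-9, -5]  ✓
(9) abs(-5 - (-5)) = 0  ✓
(10) T + V = 0 + (-12) = -12; -12 ≤ -12  ✓
(11) min(-12, -2, -1) = -12  ✓
(12) 0 mod 3 = 0, not 1  ✗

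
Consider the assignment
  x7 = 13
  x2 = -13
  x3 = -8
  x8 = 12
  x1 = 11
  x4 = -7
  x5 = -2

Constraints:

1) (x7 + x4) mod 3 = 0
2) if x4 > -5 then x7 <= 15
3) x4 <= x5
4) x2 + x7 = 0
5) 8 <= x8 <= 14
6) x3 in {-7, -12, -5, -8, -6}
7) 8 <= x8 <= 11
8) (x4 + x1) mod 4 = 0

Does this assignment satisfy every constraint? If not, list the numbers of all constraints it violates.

1) x7 + x4 = 6; 6 mod 3 = 0 — OK.
2) x4 = -7, not > -5; antecedent false, conditional vacuously true — OK.
3) x4 = -7, x5 = -2; -7 ≤ -2 — OK.
4) x2 + x7 = -13 + 13 = 0 — OK.
5) x8 = 12 lies in [8, 14] — OK.
6) x3 = -8 is in {-7, -12, -5, -8, -6} — OK.
7) x8 = 12 is outside [8, 11] — violated.
8) x4 + x1 = 4; 4 mod 4 = 0 — OK.

The assignment fails constraint 7.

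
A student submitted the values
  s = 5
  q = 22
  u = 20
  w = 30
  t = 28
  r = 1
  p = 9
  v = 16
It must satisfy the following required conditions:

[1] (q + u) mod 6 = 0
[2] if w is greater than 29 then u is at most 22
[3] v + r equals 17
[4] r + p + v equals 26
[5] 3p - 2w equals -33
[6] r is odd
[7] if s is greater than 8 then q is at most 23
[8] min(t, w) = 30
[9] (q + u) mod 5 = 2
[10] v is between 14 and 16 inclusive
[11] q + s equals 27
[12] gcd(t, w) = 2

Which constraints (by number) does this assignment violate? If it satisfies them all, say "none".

[1] q + u = 42; 42 mod 6 = 0  true
[2] w = 30 > 29, so we need u ≤ 22; u = 20 ≤ 22  true
[3] v + r = 16 + 1 = 17  true
[4] r + p + v = 1 + 9 + 16 = 26  true
[5] 3p - 2w = 3(9) - 2(30) = -33  true
[6] r = 1 is odd  true
[7] s = 5, not > 8; antecedent false, conditional vacuously true  true
[8] min(28, 30) = 28, not 30  false
[9] q + u = 42; 42 mod 5 = 2  true
[10] v = 16 lies in [14, 16]  true
[11] q + s = 22 + 5 = 27  true
[12] gcd(28, 30) = 2  true

Violated: 8.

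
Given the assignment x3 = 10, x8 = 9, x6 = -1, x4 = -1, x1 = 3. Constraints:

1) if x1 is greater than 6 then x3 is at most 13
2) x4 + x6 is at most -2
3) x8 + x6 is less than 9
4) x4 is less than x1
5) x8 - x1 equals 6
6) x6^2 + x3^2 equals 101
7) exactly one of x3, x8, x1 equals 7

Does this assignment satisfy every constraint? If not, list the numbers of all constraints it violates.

The assignment fails constraint 7.

1) x1 = 3, not > 6; antecedent false, conditional vacuously true — satisfied.
2) x4 + x6 = -1 + (-1) = -2; -2 ≤ -2 — satisfied.
3) x8 + x6 = 9 + (-1) = 8; 8 < 9 — satisfied.
4) x4 = -1, x1 = 3; -1 < 3 — satisfied.
5) x8 - x1 = 9 - 3 = 6 — satisfied.
6) x6^2 + x3^2 = (-1)^2 + 10^2 = 1 + 100 = 101 — satisfied.
7) x3=10, x8=9, x1=3; 0 of them equal 7, not exactly one — violated.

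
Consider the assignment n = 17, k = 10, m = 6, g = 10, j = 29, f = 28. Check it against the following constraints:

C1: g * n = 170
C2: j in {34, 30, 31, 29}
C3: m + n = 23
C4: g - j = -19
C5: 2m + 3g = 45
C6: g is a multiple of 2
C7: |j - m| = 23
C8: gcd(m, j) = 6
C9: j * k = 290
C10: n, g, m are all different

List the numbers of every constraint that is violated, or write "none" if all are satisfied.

C1: g * n = 10 * 17 = 170  true
C2: j = 29 is in {34, 30, 31, 29}  true
C3: m + n = 6 + 17 = 23  true
C4: g - j = 10 - 29 = -19  true
C5: 2m + 3g = 2(6) + 3(10) = 42, not 45  false
C6: 10 / 2 = 5, so 2 divides 10  true
C7: |29 - 6| = 23  true
C8: gcd(6, 29) = 1, not 6  false
C9: j * k = 29 * 10 = 290  true
C10: values 17, 10, 6 are pairwise distinct  true

Constraints 5 and 8 do not hold.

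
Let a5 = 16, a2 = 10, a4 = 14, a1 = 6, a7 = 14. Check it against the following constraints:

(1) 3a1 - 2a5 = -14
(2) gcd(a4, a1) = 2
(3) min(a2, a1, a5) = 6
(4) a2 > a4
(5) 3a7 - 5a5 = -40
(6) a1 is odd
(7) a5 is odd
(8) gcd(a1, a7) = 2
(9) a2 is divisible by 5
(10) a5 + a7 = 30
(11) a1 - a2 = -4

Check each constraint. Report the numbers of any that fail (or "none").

(1) 3a1 - 2a5 = 3(6) - 2(16) = -14  true
(2) gcd(14, 6) = 2  true
(3) min(10, 6, 16) = 6  true
(4) a2 = 10, a4 = 14; 10 ≤ 14 (want >)  false
(5) 3a7 - 5a5 = 3(14) - 5(16) = -38, not -40  false
(6) a1 = 6 is even  false
(7) a5 = 16 is even  false
(8) gcd(6, 14) = 2  true
(9) 10 / 5 = 2, so 5 divides 10  true
(10) a5 + a7 = 16 + 14 = 30  true
(11) a1 - a2 = 6 - 10 = -4  true

Constraints 4, 5, 6, and 7 do not hold.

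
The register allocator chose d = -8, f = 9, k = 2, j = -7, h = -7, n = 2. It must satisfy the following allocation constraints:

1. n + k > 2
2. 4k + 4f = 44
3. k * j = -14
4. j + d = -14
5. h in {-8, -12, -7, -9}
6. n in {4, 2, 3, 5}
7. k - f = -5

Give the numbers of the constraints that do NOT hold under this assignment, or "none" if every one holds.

Constraints 4, 7 are violated.

1. n + k = 2 + 2 = 4; 4 > 2  ✓
2. 4k + 4f = 4(2) + 4(9) = 44  ✓
3. k * j = 2 * (-7) = -14  ✓
4. j + d = -7 + (-8) = -15, not -14  ✗
5. h = -7 is in {-8, -12, -7, -9}  ✓
6. n = 2 is in {4, 2, 3, 5}  ✓
7. k - f = 2 - 9 = -7, not -5  ✗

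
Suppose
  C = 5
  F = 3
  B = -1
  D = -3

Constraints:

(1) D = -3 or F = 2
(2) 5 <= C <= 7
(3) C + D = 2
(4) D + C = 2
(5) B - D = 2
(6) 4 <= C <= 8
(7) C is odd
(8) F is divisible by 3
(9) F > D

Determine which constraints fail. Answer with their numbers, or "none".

(1) D = -3 = -3 (first disjunct)  yes
(2) C = 5 lies in [5, 7]  yes
(3) C + D = 5 + (-3) = 2  yes
(4) D + C = -3 + 5 = 2  yes
(5) B - D = -1 - (-3) = 2  yes
(6) C = 5 lies in [4, 8]  yes
(7) C = 5 is odd  yes
(8) 3 / 3 = 1, so 3 divides 3  yes
(9) F = 3, D = -3; 3 > -3  yes

No violations.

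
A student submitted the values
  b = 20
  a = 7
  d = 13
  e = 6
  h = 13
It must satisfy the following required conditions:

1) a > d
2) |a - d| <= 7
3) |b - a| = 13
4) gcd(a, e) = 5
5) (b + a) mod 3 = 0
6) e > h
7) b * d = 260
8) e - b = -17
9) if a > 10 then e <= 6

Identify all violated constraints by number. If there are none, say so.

Constraints 1, 4, 6, 8 are violated.

1) a = 7, d = 13; 7 ≤ 13 (want >)  ✗
2) |7 - 13| = 6; 6 ≤ 7  ✓
3) |20 - 7| = 13  ✓
4) gcd(7, 6) = 1, not 5  ✗
5) b + a = 27; 27 mod 3 = 0  ✓
6) e = 6, h = 13; 6 ≤ 13 (want >)  ✗
7) b * d = 20 * 13 = 260  ✓
8) e - b = 6 - 20 = -14, not -17  ✗
9) a = 7, not > 10; antecedent false, conditional vacuously true  ✓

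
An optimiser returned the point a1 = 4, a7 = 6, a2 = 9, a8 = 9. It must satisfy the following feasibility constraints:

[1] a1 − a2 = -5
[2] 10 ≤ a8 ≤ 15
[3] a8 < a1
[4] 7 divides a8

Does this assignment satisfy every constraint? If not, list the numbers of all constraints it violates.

[1] a1 − a2 = 4 − 9 = -5 — satisfied.
[2] a8 = 9 is outside [10, 15] — violated.
[3] a8 = 9, a1 = 4; 9 ≥ 4 (want <) — violated.
[4] 9 = 7×1 + 2, so 7 does not divide 9 — violated.

The assignment fails constraints 2, 3, and 4.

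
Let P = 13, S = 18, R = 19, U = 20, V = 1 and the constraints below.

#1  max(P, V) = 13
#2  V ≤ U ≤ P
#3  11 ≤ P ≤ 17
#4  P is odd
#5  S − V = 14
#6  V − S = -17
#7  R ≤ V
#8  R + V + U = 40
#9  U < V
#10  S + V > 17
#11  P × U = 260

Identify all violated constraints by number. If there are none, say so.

Violated: 2, 5, 7, 9.

#1 max(13, 1) = 13 — OK.
#2 values 1, 20, 13; U = 20 is not ≤ P = 13 — violated.
#3 P = 13 lies in [11, 17] — OK.
#4 P = 13 is odd — OK.
#5 S − V = 18 − 1 = 17, not 14 — violated.
#6 V − S = 1 − 18 = -17 — OK.
#7 R = 19, V = 1; 19 > 1 (want ≤) — violated.
#8 R + V + U = 19 + 1 + 20 = 40 — OK.
#9 U = 20, V = 1; 20 ≥ 1 (want <) — violated.
#10 S + V = 18 + 1 = 19; 19 > 17 — OK.
#11 P × U = 13 × 20 = 260 — OK.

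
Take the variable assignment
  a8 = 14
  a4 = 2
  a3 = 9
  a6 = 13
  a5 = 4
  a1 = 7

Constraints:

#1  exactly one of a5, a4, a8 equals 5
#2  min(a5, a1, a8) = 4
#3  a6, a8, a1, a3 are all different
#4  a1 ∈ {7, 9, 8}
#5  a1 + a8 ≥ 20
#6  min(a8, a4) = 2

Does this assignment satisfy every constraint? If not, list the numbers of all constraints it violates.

Constraint 1 does not hold.

#1 a5=4, a4=2, a8=14; 0 of them equal 5, not exactly one — fails.
#2 min(4, 7, 14) = 4 — holds.
#3 values 13, 14, 7, 9 are pairwise distinct — holds.
#4 a1 = 7 is in {7, 9, 8} — holds.
#5 a1 + a8 = 7 + 14 = 21; 21 ≥ 20 — holds.
#6 min(14, 2) = 2 — holds.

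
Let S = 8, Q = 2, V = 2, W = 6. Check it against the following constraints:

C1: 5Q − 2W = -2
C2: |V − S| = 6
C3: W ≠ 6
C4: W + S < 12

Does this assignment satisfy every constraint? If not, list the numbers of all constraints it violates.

Constraints 3, 4 do not hold.

C1: 5Q − 2W = 5(2) − 2(6) = -2 — holds.
C2: |2 − 8| = 6 — holds.
C3: W = 6, but 6 is required to differ — fails.
C4: W + S = 6 + 8 = 14; 14 ≥ 12, bound 12 not met — fails.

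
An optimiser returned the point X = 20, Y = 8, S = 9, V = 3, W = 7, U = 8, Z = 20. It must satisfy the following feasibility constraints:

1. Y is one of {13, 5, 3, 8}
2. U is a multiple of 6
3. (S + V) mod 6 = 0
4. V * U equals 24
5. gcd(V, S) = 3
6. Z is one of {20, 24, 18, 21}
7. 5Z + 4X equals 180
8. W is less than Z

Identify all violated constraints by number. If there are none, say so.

1. Y = 8 is in {13, 5, 3, 8}  ✔
2. 8 = 6*1 + 2, so 6 does not divide 8  ✘
3. S + V = 12; 12 mod 6 = 0  ✔
4. V * U = 3 * 8 = 24  ✔
5. gcd(3, 9) = 3  ✔
6. Z = 20 is in {20, 24, 18, 21}  ✔
7. 5Z + 4X = 5(20) + 4(20) = 180  ✔
8. W = 7, Z = 20; 7 < 20  ✔

Violated: 2.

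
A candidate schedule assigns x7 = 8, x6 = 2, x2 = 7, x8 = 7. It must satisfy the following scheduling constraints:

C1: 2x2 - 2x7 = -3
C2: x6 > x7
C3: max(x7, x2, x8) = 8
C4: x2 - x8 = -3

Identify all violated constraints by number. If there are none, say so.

No — constraints 1, 2, 4 are not satisfied.

C1: 2x2 - 2x7 = 2(7) - 2(8) = -2, not -3 — does not hold.
C2: x6 = 2, x7 = 8; 2 ≤ 8 (want >) — does not hold.
C3: max(8, 7, 7) = 8 — holds.
C4: x2 - x8 = 7 - 7 = 0, not -3 — does not hold.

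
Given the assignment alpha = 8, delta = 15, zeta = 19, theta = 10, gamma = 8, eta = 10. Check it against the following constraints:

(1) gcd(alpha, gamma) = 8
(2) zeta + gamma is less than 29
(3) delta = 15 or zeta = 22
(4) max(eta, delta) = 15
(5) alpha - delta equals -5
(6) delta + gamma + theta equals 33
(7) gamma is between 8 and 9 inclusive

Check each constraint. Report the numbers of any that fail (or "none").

No — constraint 5 is not satisfied.

(1) gcd(8, 8) = 8 — holds.
(2) zeta + gamma = 19 + 8 = 27; 27 < 29 — holds.
(3) delta = 15 = 15 (first disjunct) — holds.
(4) max(10, 15) = 15 — holds.
(5) alpha - delta = 8 - 15 = -7, not -5 — does not hold.
(6) delta + gamma + theta = 15 + 8 + 10 = 33 — holds.
(7) gamma = 8 lies in [8, 9] — holds.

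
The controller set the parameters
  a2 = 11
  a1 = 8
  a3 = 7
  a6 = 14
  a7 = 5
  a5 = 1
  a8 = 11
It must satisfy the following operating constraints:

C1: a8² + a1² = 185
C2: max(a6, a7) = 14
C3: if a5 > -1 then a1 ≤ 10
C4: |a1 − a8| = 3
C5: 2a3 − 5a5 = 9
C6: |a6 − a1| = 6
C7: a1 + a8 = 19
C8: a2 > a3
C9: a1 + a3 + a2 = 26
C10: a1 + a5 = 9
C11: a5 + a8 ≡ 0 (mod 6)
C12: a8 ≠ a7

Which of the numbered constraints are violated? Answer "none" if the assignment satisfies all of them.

The assignment satisfies every constraint.

C1: a8² + a1² = 11² + 8² = 121 + 64 = 185 — satisfied.
C2: max(14, 5) = 14 — satisfied.
C3: a5 = 1 > -1, so we need a1 ≤ 10; a1 = 8 ≤ 10 — satisfied.
C4: |8 − 11| = 3 — satisfied.
C5: 2a3 − 5a5 = 2(7) − 5(1) = 9 — satisfied.
C6: |14 − 8| = 6 — satisfied.
C7: a1 + a8 = 8 + 11 = 19 — satisfied.
C8: a2 = 11, a3 = 7; 11 > 7 — satisfied.
C9: a1 + a3 + a2 = 8 + 7 + 11 = 26 — satisfied.
C10: a1 + a5 = 8 + 1 = 9 — satisfied.
C11: a5 + a8 = 12; 12 mod 6 = 0 — satisfied.
C12: a8 = 11, a7 = 5; distinct — satisfied.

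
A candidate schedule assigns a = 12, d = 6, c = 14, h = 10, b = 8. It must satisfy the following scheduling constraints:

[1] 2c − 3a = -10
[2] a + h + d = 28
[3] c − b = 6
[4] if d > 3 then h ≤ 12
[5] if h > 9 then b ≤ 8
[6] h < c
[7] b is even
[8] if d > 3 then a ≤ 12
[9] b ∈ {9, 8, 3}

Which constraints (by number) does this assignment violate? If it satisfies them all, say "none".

[1] 2c − 3a = 2(14) − 3(12) = -8, not -10  no
[2] a + h + d = 12 + 10 + 6 = 28  yes
[3] c − b = 14 − 8 = 6  yes
[4] d = 6 > 3, so we need h ≤ 12; h = 10 ≤ 12  yes
[5] h = 10 > 9, so we need b ≤ 8; b = 8 ≤ 8  yes
[6] h = 10, c = 14; 10 < 14  yes
[7] b = 8 is even  yes
[8] d = 6 > 3, so we need a ≤ 12; a = 12 ≤ 12  yes
[9] b = 8 is in {9, 8, 3}  yes

The assignment fails constraint 1.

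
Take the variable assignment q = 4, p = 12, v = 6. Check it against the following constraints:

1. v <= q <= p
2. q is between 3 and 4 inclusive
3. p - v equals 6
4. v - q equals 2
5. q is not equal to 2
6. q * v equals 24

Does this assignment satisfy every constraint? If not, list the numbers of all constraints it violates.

1. values 6, 4, 12; v = 6 is not <= q = 4 — violated.
2. q = 4 lies in [3, 4] — satisfied.
3. p - v = 12 - 6 = 6 — satisfied.
4. v - q = 6 - 4 = 2 — satisfied.
5. q = 4, and 4 ≠ 2 — satisfied.
6. q * v = 4 * 6 = 24 — satisfied.

No — constraint 1 is not satisfied.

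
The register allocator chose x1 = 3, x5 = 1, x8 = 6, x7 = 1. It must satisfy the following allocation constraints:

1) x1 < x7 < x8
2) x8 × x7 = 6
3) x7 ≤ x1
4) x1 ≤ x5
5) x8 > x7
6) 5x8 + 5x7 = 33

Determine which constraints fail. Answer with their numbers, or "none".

Constraints 1, 4, and 6 do not hold.

1) values 3, 1, 6; x1 = 3 is not < x7 = 1 — fails.
2) x8 × x7 = 6 × 1 = 6 — holds.
3) x7 = 1, x1 = 3; 1 ≤ 3 — holds.
4) x1 = 3, x5 = 1; 3 > 1 (want ≤) — fails.
5) x8 = 6, x7 = 1; 6 > 1 — holds.
6) 5x8 + 5x7 = 5(6) + 5(1) = 35, not 33 — fails.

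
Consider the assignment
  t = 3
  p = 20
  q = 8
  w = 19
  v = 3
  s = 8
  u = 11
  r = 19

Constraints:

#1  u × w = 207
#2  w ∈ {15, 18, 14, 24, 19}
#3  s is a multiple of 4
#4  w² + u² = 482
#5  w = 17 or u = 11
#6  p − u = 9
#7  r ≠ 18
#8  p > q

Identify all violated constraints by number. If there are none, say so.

#1 u × w = 11 × 19 = 209, not 207  false
#2 w = 19 is in {15, 18, 14, 24, 19}  true
#3 8 / 4 = 2, so 4 divides 8  true
#4 w² + u² = 19² + 11² = 361 + 121 = 482  true
#5 w = 19 ≠ 17, but u = 11 = 11 (second disjunct)  true
#6 p − u = 20 − 11 = 9  true
#7 r = 19, and 19 ≠ 18  true
#8 p = 20, q = 8; 20 > 8  true

Violated: 1.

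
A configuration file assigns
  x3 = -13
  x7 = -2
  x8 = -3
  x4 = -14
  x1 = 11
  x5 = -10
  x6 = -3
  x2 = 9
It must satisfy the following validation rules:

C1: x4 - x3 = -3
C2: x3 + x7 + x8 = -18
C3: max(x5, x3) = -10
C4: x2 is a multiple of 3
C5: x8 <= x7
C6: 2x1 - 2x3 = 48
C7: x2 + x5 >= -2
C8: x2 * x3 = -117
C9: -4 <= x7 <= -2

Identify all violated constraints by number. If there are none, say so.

C1: x4 - x3 = -14 - (-13) = -1, not -3  FAIL
C2: x3 + x7 + x8 = -13 + (-2) + (-3) = -18  OK
C3: max(-10, -13) = -10  OK
C4: 9 / 3 = 3, so 3 divides 9  OK
C5: x8 = -3, x7 = -2; -3 ≤ -2  OK
C6: 2x1 - 2x3 = 2(11) - 2(-13) = 48  OK
C7: x2 + x5 = 9 + (-10) = -1; -1 ≥ -2  OK
C8: x2 * x3 = 9 * (-13) = -117  OK
C9: x7 = -2 lies in [-4, -2]  OK

Constraint 1 does not hold.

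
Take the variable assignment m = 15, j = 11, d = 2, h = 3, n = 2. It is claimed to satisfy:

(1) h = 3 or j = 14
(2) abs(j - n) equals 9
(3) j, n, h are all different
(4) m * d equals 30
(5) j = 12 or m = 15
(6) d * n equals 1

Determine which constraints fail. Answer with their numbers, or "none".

(1) h = 3 = 3 (first disjunct) — holds.
(2) abs(11 - 2) = 9 — holds.
(3) values 11, 2, 3 are pairwise distinct — holds.
(4) m * d = 15 * 2 = 30 — holds.
(5) j = 11 ≠ 12, but m = 15 = 15 (second disjunct) — holds.
(6) d * n = 2 * 2 = 4, not 1 — does not hold.

Constraint 6 does not hold.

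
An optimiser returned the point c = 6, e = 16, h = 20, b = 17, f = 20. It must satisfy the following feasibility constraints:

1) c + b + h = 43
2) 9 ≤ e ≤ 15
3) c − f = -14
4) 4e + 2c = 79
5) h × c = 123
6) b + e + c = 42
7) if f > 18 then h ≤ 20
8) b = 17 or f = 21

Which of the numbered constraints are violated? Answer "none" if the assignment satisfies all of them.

1) c + b + h = 6 + 17 + 20 = 43 — holds.
2) e = 16 is outside [9, 15] — does not hold.
3) c − f = 6 − 20 = -14 — holds.
4) 4e + 2c = 4(16) + 2(6) = 76, not 79 — does not hold.
5) h × c = 20 × 6 = 120, not 123 — does not hold.
6) b + e + c = 17 + 16 + 6 = 39, not 42 — does not hold.
7) f = 20 > 18, so we need h ≤ 20; h = 20 ≤ 20 — holds.
8) b = 17 = 17 (first disjunct) — holds.

The assignment fails constraints 2, 4, 5, 6.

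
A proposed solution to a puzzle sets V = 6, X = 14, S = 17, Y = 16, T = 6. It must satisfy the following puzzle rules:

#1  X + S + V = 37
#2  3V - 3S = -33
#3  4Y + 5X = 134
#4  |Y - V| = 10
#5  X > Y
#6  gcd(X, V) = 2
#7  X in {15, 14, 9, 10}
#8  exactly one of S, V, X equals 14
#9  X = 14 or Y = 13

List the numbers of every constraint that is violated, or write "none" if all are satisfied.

Constraint 5 does not hold.

#1 X + S + V = 14 + 17 + 6 = 37 — OK.
#2 3V - 3S = 3(6) - 3(17) = -33 — OK.
#3 4Y + 5X = 4(16) + 5(14) = 134 — OK.
#4 |16 - 6| = 10 — OK.
#5 X = 14, Y = 16; 14 ≤ 16 (want >) — violated.
#6 gcd(14, 6) = 2 — OK.
#7 X = 14 is in {15, 14, 9, 10} — OK.
#8 S=17, V=6, X=14; 1 of them equals 14 — OK.
#9 X = 14 = 14 (first disjunct) — OK.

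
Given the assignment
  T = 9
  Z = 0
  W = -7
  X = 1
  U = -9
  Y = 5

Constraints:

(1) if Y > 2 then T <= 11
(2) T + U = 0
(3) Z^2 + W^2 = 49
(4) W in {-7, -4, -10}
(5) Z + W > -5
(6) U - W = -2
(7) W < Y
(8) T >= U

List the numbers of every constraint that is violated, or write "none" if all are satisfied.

(1) Y = 5 > 2, so we need T ≤ 11; T = 9 ≤ 11 — holds.
(2) T + U = 9 + (-9) = 0 — holds.
(3) Z^2 + W^2 = 0^2 + (-7)^2 = 0 + 49 = 49 — holds.
(4) W = -7 is in {-7, -4, -10} — holds.
(5) Z + W = 0 + (-7) = -7; -7 ≤ -5, bound -5 not met — does not hold.
(6) U - W = -9 - (-7) = -2 — holds.
(7) W = -7, Y = 5; -7 < 5 — holds.
(8) T = 9, U = -9; 9 ≥ -9 — holds.

Violated: 5.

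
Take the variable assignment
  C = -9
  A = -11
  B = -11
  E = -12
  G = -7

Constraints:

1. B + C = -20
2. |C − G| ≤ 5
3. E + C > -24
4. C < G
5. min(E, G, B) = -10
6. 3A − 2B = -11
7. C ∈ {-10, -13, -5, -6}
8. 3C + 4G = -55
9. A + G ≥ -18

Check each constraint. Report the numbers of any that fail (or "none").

Constraints 5 and 7 are violated.

1. B + C = -11 + (-9) = -20 — holds.
2. |-9 − (-7)| = 2; 2 ≤ 5 — holds.
3. E + C = -12 + (-9) = -21; -21 > -24 — holds.
4. C = -9, G = -7; -9 < -7 — holds.
5. min(-12, -7, -11) = -12, not -10 — does not hold.
6. 3A − 2B = 3(-11) − 2(-11) = -11 — holds.
7. C = -9 is not in {-10, -13, -5, -6} — does not hold.
8. 3C + 4G = 3(-9) + 4(-7) = -55 — holds.
9. A + G = -11 + (-7) = -18; -18 ≥ -18 — holds.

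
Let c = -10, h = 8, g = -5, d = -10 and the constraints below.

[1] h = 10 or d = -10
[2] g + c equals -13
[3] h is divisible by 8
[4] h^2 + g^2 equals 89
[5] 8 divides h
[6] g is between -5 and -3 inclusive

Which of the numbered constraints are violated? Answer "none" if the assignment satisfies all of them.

The assignment fails constraint 2.

[1] h = 8 ≠ 10, but d = -10 = -10 (second disjunct)  OK
[2] g + c = -5 + (-10) = -15, not -13  FAIL
[3] 8 / 8 = 1, so 8 divides 8  OK
[4] h^2 + g^2 = 8^2 + (-5)^2 = 64 + 25 = 89  OK
[5] 8 / 8 = 1, so 8 divides 8  OK
[6] g = -5 lies in [-5, -3]  OK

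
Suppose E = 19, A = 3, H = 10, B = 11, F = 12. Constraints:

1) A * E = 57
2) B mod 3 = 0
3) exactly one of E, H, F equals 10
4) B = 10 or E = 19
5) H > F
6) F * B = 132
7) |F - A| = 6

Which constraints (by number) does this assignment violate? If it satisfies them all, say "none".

The assignment fails constraints 2, 5, and 7.

1) A * E = 3 * 19 = 57  holds
2) 11 mod 3 = 2, not 0  fails
3) E=19, H=10, F=12; 1 of them equals 10  holds
4) B = 11 ≠ 10, but E = 19 = 19 (second disjunct)  holds
5) H = 10, F = 12; 10 ≤ 12 (want >)  fails
6) F * B = 12 * 11 = 132  holds
7) |12 - 3| = 9, not 6  fails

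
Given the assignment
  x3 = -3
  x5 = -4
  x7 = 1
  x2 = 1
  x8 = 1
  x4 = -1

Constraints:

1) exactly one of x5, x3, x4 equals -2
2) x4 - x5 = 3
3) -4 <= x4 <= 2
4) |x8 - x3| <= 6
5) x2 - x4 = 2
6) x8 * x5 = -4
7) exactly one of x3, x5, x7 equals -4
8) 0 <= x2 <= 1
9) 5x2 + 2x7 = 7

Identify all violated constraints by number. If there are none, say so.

1) x5=-4, x3=-3, x4=-1; 0 of them equal -2, not exactly one  false
2) x4 - x5 = -1 - (-4) = 3  true
3) x4 = -1 lies in [-4, 2]  true
4) |1 - (-3)| = 4; 4 ≤ 6  true
5) x2 - x4 = 1 - (-1) = 2  true
6) x8 * x5 = 1 * (-4) = -4  true
7) x3=-3, x5=-4, x7=1; 1 of them equals -4  true
8) x2 = 1 lies in [0, 1]  true
9) 5x2 + 2x7 = 5(1) + 2(1) = 7  true

Constraint 1 does not hold.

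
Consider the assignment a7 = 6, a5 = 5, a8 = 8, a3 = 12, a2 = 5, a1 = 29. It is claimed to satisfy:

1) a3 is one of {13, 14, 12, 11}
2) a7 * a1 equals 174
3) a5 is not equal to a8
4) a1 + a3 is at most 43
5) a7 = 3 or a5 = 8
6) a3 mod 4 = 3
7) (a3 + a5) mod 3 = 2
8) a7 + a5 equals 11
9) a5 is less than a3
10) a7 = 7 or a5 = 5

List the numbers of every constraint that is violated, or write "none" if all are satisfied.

No — constraints 5, 6 are not satisfied.

1) a3 = 12 is in {13, 14, 12, 11} — holds.
2) a7 * a1 = 6 * 29 = 174 — holds.
3) a5 = 5, a8 = 8; distinct — holds.
4) a1 + a3 = 29 + 12 = 41; 41 ≤ 43 — holds.
5) a7 = 6 ≠ 3 and a5 = 5 ≠ 8; both disjuncts false — does not hold.
6) 12 mod 4 = 0, not 3 — does not hold.
7) a3 + a5 = 17; 17 mod 3 = 2 — holds.
8) a7 + a5 = 6 + 5 = 11 — holds.
9) a5 = 5, a3 = 12; 5 < 12 — holds.
10) a7 = 6 ≠ 7, but a5 = 5 = 5 (second disjunct) — holds.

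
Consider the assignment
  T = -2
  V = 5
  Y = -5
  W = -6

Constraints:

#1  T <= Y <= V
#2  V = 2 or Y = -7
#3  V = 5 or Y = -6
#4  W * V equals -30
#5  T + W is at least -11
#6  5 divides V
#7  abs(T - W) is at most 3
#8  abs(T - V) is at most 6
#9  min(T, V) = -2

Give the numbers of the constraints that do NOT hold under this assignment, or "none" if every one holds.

Constraints 1, 2, 7, 8 are violated.

#1 values -2, -5, 5; T = -2 is not <= Y = -5 — violated.
#2 V = 5 ≠ 2 and Y = -5 ≠ -7; both disjuncts false — violated.
#3 V = 5 = 5 (first disjunct) — OK.
#4 W * V = -6 * 5 = -30 — OK.
#5 T + W = -2 + (-6) = -8; -8 ≥ -11 — OK.
#6 5 / 5 = 1, so 5 divides 5 — OK.
#7 abs(-2 - (-6)) = 4; 4 > 3, exceeds bound 3 — violated.
#8 abs(-2 - 5) = 7; 7 > 6, exceeds bound 6 — violated.
#9 min(-2, 5) = -2 — OK.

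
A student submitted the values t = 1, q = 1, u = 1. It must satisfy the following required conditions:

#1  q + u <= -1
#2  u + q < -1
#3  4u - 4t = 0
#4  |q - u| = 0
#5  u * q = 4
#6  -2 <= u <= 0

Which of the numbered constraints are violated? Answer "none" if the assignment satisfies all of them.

Constraints 1, 2, 5, and 6 do not hold.

#1 q + u = 1 + 1 = 2; 2 > -1, bound -1 not met — fails.
#2 u + q = 1 + 1 = 2; 2 ≥ -1, bound -1 not met — fails.
#3 4u - 4t = 4(1) - 4(1) = 0 — holds.
#4 |1 - 1| = 0 — holds.
#5 u * q = 1 * 1 = 1, not 4 — fails.
#6 u = 1 is outside [-2, 0] — fails.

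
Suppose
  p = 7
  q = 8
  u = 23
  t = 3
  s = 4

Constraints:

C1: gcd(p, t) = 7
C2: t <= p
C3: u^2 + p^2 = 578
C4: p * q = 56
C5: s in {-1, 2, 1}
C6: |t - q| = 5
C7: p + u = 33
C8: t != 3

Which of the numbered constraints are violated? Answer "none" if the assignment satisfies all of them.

Constraints 1, 5, 7, and 8 do not hold.

C1: gcd(7, 3) = 1, not 7 — violated.
C2: t = 3, p = 7; 3 ≤ 7 — satisfied.
C3: u^2 + p^2 = 23^2 + 7^2 = 529 + 49 = 578 — satisfied.
C4: p * q = 7 * 8 = 56 — satisfied.
C5: s = 4 is not in {-1, 2, 1} — violated.
C6: |3 - 8| = 5 — satisfied.
C7: p + u = 7 + 23 = 30, not 33 — violated.
C8: t = 3, but 3 is required to differ — violated.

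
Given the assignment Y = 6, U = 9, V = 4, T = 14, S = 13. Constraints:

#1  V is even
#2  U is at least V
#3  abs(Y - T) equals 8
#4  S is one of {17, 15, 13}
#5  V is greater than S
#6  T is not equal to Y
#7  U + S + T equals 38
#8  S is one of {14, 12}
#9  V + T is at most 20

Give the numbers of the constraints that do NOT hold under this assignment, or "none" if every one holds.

#1 V = 4 is even  holds
#2 U = 9, V = 4; 9 ≥ 4  holds
#3 abs(6 - 14) = 8  holds
#4 S = 13 is in {17, 15, 13}  holds
#5 V = 4, S = 13; 4 ≤ 13 (want >)  fails
#6 T = 14, Y = 6; distinct  holds
#7 U + S + T = 9 + 13 + 14 = 36, not 38  fails
#8 S = 13 is not in {14, 12}  fails
#9 V + T = 4 + 14 = 18; 18 ≤ 20  holds

Violated: 5, 7, and 8.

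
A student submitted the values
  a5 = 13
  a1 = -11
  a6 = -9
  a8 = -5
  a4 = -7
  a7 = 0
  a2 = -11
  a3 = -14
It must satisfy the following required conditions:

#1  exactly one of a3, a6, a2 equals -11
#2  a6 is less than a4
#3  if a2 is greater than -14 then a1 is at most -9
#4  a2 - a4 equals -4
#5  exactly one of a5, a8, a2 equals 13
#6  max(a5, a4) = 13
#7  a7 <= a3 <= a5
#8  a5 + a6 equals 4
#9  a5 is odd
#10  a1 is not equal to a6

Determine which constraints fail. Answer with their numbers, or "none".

Constraint 7 does not hold.

#1 a3=-14, a6=-9, a2=-11; 1 of them equals -11 — holds.
#2 a6 = -9, a4 = -7; -9 < -7 — holds.
#3 a2 = -11 > -14, so we need a1 ≤ -9; a1 = -11 ≤ -9 — holds.
#4 a2 - a4 = -11 - (-7) = -4 — holds.
#5 a5=13, a8=-5, a2=-11; 1 of them equals 13 — holds.
#6 max(13, -7) = 13 — holds.
#7 values 0, -14, 13; a7 = 0 is not <= a3 = -14 — fails.
#8 a5 + a6 = 13 + (-9) = 4 — holds.
#9 a5 = 13 is odd — holds.
#10 a1 = -11, a6 = -9; distinct — holds.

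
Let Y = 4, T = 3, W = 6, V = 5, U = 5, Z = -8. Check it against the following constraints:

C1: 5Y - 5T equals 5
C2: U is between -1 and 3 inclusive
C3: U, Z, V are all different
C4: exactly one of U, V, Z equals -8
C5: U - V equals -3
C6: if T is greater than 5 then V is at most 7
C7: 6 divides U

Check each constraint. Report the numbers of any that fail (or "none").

Constraints 2, 3, 5, and 7 are violated.

C1: 5Y - 5T = 5(4) - 5(3) = 5 — holds.
C2: U = 5 is outside [-1, 3] — does not hold.
C3: U = V = 5, not all different — does not hold.
C4: U=5, V=5, Z=-8; 1 of them equals -8 — holds.
C5: U - V = 5 - 5 = 0, not -3 — does not hold.
C6: T = 3, not > 5; antecedent false, conditional vacuously true — holds.
C7: 5 = 6*0 + 5, so 6 does not divide 5 — does not hold.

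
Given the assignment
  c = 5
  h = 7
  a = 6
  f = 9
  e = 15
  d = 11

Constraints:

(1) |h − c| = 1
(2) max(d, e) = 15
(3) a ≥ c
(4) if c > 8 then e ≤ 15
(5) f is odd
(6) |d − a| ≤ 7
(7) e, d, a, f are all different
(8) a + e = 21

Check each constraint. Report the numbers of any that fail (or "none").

No — constraint 1 is not satisfied.

(1) |7 − 5| = 2, not 1 — violated.
(2) max(11, 15) = 15 — OK.
(3) a = 6, c = 5; 6 ≥ 5 — OK.
(4) c = 5, not > 8; antecedent false, conditional vacuously true — OK.
(5) f = 9 is odd — OK.
(6) |11 − 6| = 5; 5 ≤ 7 — OK.
(7) values 15, 11, 6, 9 are pairwise distinct — OK.
(8) a + e = 6 + 15 = 21 — OK.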